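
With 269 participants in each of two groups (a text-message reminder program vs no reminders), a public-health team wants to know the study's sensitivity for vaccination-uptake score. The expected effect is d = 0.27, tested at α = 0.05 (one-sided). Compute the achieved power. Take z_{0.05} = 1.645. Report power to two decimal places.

power ≈ 0.93

For two equal groups, power = Φ(d·√(n/2) − z_{α}).
d·√(n/2) = 0.27 × √(269/2) = 0.27 × 11.597 = 3.131.
z_β = 3.131 − 1.645 = 1.486.
Power = Φ(1.486) = 0.931.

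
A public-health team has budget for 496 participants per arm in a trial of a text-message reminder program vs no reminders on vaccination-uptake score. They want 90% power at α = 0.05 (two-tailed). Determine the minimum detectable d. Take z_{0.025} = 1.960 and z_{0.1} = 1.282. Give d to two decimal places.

For two independent groups of n = 496 each: d_min = (z_{α/2} + z_β)·√(2/n).
z-sum = 1.960 + 1.282 = 3.242.
d_min = 3.242 × √(2/496) = 3.242 × 0.0635 = 0.206.

d_min ≈ 0.21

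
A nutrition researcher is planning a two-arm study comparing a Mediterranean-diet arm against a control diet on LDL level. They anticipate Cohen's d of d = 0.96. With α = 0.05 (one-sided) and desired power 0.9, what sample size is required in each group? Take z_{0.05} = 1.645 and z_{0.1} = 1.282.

For two independent groups with equal n: n = 2·((z_{α} + z_β) / d)².
z_{α} + z_β = 1.645 + 1.282 = 2.927.
n = 2 × (2.927 / 0.96)² = 2 × 3.049² = 2 × 9.30 = 18.6.
Round up to the next whole participant.

n = 19 per group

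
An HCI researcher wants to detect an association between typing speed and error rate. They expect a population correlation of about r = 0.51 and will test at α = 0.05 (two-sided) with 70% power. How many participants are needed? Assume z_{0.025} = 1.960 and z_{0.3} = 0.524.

Fisher's z: C = ½·ln((1+r)/(1−r)) = ½·ln(3.0816) = 0.5627.
n = ((z_{α/2} + z_β)/C)² + 3.
(1.960 + 0.524) / 0.5627 = 2.484 / 0.5627 = 4.414.
n = 4.414² + 3 = 19.49 + 3 = 22.5.
Round up.

n = 23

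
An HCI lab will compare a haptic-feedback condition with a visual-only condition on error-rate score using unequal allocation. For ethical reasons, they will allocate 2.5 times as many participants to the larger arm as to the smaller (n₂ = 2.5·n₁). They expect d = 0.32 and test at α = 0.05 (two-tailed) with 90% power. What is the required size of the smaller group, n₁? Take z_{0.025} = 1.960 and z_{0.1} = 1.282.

n₁ = 144

With allocation ratio k = n₂/n₁ = 2.5, Var(x̄₁−x̄₂) = σ²(1/n₁ + 1/(k·n₁)) = σ²·(k+1)/(k·n₁).
So n₁ = (1 + 1/k)·((z_{α/2} + z_β)/d)² = 1.400 × (3.242/0.32)².
n₁ = 1.400 × 102.64 = 143.7.
Round up: n₁ = 144, giving n₂ = 2.5 × 144 = 360.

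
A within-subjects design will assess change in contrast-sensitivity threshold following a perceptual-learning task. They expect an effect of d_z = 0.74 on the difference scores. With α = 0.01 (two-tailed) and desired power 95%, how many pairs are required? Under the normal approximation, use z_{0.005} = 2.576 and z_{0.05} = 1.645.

For a paired (one-sample on differences) test: n = ((z_{α/2} + z_β) / d)².
z_{α/2} + z_β = 2.576 + 1.645 = 4.221.
n = (4.221 / 0.74)² = 5.704² = 32.54.
Round up.

n = 33 pairs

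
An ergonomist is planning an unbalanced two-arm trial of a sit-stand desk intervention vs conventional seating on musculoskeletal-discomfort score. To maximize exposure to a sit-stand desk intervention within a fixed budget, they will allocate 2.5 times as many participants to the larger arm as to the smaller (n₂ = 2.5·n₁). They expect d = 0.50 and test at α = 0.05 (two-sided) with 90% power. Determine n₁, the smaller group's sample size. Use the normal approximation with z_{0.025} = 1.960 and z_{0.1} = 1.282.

With allocation ratio k = n₂/n₁ = 2.5, Var(x̄₁−x̄₂) = σ²(1/n₁ + 1/(k·n₁)) = σ²·(k+1)/(k·n₁).
So n₁ = (1 + 1/k)·((z_{α/2} + z_β)/d)² = 1.400 × (3.242/0.50)².
n₁ = 1.400 × 42.04 = 58.9.
Round up: n₁ = 59, giving n₂ = ⌈2.5 × 59⌉ = ⌈147.5⌉ = 148.

n₁ = 59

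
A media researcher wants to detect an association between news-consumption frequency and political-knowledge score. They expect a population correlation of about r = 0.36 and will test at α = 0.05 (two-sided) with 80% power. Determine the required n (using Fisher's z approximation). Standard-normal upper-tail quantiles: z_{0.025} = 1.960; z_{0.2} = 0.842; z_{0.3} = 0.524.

Fisher's z: C = ½·ln((1+r)/(1−r)) = ½·ln(2.1250) = 0.3769.
n = ((z_{α/2} + z_β)/C)² + 3.
(1.960 + 0.842) / 0.3769 = 2.802 / 0.3769 = 7.434.
n = 7.434² + 3 = 55.27 + 3 = 58.3.
Round up.

n = 59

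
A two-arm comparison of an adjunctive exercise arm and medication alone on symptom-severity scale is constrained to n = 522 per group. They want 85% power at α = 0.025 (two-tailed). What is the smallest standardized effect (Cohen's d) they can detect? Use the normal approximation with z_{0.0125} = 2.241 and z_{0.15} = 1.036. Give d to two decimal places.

d_min ≈ 0.20

For two independent groups of n = 522 each: d_min = (z_{α/2} + z_β)·√(2/n).
z-sum = 2.241 + 1.036 = 3.277.
d_min = 3.277 × √(2/522) = 3.277 × 0.0619 = 0.203.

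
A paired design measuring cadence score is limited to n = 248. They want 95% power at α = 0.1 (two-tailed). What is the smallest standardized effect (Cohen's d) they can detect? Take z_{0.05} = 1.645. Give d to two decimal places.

For a single sample (or paired design) of n = 248: d_min = (z_{α/2} + z_β)/√n.
z-sum = 1.645 + 1.645 = 3.290.
d_min = 3.290 / √248 = 3.290 / 15.748 = 0.209.

d_min ≈ 0.21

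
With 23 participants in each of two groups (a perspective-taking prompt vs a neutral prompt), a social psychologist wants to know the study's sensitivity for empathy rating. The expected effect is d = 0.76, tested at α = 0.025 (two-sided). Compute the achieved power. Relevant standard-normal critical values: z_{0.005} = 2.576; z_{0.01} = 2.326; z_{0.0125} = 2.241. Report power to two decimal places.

power ≈ 0.63

For two equal groups, power = Φ(d·√(n/2) − z_{α/2}).
d·√(n/2) = 0.76 × √(23/2) = 0.76 × 3.391 = 2.577.
z_β = 2.577 − 2.241 = 0.336.
Power = Φ(0.336) = 0.632.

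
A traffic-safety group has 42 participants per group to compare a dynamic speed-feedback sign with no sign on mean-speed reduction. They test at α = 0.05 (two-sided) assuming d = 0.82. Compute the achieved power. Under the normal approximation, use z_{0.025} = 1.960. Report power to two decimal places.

For two equal groups, power = Φ(d·√(n/2) − z_{α/2}).
d·√(n/2) = 0.82 × √(42/2) = 0.82 × 4.583 = 3.758.
z_β = 3.758 − 1.960 = 1.798.
Power = Φ(1.798) = 0.964.

power ≈ 0.96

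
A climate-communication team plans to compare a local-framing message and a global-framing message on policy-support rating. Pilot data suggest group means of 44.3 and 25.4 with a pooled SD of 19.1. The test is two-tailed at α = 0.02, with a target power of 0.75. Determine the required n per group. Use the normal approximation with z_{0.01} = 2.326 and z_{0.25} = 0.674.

Cohen's d = |M₁ − M₂| / SD_pooled = |44.3 − 25.4| / 19.1 = 18.9 / 19.1 = 0.990.
For two independent groups with equal n: n = 2·((z_{α/2} + z_β) / d)².
z_{α/2} + z_β = 2.326 + 0.674 = 3.000.
n = 2 × (3.000 / 0.990)² = 2 × 3.030² = 2 × 9.18 = 18.4.
Round up to the next whole participant.

n = 19 per group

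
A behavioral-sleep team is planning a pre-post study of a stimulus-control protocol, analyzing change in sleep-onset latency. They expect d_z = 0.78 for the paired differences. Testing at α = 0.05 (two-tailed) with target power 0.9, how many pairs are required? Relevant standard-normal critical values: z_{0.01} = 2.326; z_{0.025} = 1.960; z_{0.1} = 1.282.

For a paired (one-sample on differences) test: n = ((z_{α/2} + z_β) / d)².
z_{α/2} + z_β = 1.960 + 1.282 = 3.242.
n = (3.242 / 0.78)² = 4.156² = 17.28.
Round up.

n = 18 pairs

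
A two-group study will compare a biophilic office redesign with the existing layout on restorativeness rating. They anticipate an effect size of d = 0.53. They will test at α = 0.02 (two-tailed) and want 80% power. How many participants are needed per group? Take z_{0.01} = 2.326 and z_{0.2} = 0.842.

n = 72 per group

For two independent groups with equal n: n = 2·((z_{α/2} + z_β) / d)².
z_{α/2} + z_β = 2.326 + 0.842 = 3.168.
n = 2 × (3.168 / 0.53)² = 2 × 5.977² = 2 × 35.73 = 71.5.
Round up to the next whole participant.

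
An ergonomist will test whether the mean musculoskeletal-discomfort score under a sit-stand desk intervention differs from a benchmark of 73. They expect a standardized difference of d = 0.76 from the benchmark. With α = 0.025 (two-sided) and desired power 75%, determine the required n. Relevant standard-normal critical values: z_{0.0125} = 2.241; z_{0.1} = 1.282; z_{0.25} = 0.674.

n = 15

For a one-sample test: n = ((z_{α/2} + z_β) / d)².
z_{α/2} + z_β = 2.241 + 0.674 = 2.915.
n = (2.915 / 0.76)² = 3.836² = 14.71.
Round up.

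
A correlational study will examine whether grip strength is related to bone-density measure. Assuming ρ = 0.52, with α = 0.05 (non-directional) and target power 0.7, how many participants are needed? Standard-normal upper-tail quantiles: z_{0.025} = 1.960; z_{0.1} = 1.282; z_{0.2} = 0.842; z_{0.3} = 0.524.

Fisher's z: C = ½·ln((1+r)/(1−r)) = ½·ln(3.1667) = 0.5763.
n = ((z_{α/2} + z_β)/C)² + 3.
(1.960 + 0.524) / 0.5763 = 2.484 / 0.5763 = 4.310.
n = 4.310² + 3 = 18.58 + 3 = 21.6.
Round up.

n = 22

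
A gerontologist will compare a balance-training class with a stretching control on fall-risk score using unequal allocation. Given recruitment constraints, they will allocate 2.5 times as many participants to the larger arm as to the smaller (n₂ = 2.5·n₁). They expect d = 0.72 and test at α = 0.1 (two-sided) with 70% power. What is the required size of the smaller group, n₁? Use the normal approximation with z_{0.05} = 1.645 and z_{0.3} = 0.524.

With allocation ratio k = n₂/n₁ = 2.5, Var(x̄₁−x̄₂) = σ²(1/n₁ + 1/(k·n₁)) = σ²·(k+1)/(k·n₁).
So n₁ = (1 + 1/k)·((z_{α/2} + z_β)/d)² = 1.400 × (2.169/0.72)².
n₁ = 1.400 × 9.08 = 12.7.
Round up: n₁ = 13, giving n₂ = ⌈2.5 × 13⌉ = ⌈32.5⌉ = 33.

n₁ = 13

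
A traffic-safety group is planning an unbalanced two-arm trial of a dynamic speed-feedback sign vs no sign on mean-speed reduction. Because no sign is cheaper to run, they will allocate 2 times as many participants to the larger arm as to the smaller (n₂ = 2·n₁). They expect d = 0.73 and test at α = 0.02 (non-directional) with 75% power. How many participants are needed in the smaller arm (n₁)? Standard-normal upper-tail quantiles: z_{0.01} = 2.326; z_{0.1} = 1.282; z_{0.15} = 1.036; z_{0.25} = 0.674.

n₁ = 26

With allocation ratio k = n₂/n₁ = 2, Var(x̄₁−x̄₂) = σ²(1/n₁ + 1/(k·n₁)) = σ²·(k+1)/(k·n₁).
So n₁ = (1 + 1/k)·((z_{α/2} + z_β)/d)² = 1.500 × (3.000/0.73)².
n₁ = 1.500 × 16.89 = 25.3.
Round up: n₁ = 26, giving n₂ = 2 × 26 = 52.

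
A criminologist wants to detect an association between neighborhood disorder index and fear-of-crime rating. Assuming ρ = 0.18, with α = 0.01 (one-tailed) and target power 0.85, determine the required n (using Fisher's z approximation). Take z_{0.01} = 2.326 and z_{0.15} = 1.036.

n = 345

Fisher's z: C = ½·ln((1+r)/(1−r)) = ½·ln(1.4390) = 0.1820.
n = ((z_{α} + z_β)/C)² + 3.
(2.326 + 1.036) / 0.1820 = 3.362 / 0.1820 = 18.473.
n = 18.473² + 3 = 341.23 + 3 = 344.2.
Round up.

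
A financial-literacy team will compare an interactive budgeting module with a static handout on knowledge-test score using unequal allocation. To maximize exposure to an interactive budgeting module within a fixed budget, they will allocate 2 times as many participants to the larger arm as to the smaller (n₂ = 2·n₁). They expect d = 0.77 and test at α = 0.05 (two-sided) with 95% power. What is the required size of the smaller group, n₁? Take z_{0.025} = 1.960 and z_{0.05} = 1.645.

With allocation ratio k = n₂/n₁ = 2, Var(x̄₁−x̄₂) = σ²(1/n₁ + 1/(k·n₁)) = σ²·(k+1)/(k·n₁).
So n₁ = (1 + 1/k)·((z_{α/2} + z_β)/d)² = 1.500 × (3.605/0.77)².
n₁ = 1.500 × 21.92 = 32.9.
Round up: n₁ = 33, giving n₂ = 2 × 33 = 66.

n₁ = 33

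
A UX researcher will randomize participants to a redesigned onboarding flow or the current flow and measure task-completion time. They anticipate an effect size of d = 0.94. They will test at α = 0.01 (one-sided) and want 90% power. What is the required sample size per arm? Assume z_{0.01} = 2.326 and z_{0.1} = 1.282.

For two independent groups with equal n: n = 2·((z_{α} + z_β) / d)².
z_{α} + z_β = 2.326 + 1.282 = 3.608.
n = 2 × (3.608 / 0.94)² = 2 × 3.838² = 2 × 14.73 = 29.5.
Round up to the next whole participant.

n = 30 per group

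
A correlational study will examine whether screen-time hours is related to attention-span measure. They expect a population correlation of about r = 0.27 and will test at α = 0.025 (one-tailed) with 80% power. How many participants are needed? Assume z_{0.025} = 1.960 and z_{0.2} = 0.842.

n = 106

Fisher's z: C = ½·ln((1+r)/(1−r)) = ½·ln(1.7397) = 0.2769.
n = ((z_{α} + z_β)/C)² + 3.
(1.960 + 0.842) / 0.2769 = 2.802 / 0.2769 = 10.119.
n = 10.119² + 3 = 102.40 + 3 = 105.4.
Round up.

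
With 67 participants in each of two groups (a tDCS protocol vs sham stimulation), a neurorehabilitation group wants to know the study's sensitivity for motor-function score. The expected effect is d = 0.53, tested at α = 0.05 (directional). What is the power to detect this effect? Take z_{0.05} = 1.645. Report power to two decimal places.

For two equal groups, power = Φ(d·√(n/2) − z_{α}).
d·√(n/2) = 0.53 × √(67/2) = 0.53 × 5.788 = 3.068.
z_β = 3.068 − 1.645 = 1.423.
Power = Φ(1.423) = 0.923.

power ≈ 0.92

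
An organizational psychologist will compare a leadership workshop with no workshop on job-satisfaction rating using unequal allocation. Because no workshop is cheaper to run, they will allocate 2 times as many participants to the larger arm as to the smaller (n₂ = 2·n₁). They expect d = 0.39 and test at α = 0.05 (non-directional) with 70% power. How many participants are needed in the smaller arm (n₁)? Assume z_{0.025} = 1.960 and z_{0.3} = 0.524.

n₁ = 61

With allocation ratio k = n₂/n₁ = 2, Var(x̄₁−x̄₂) = σ²(1/n₁ + 1/(k·n₁)) = σ²·(k+1)/(k·n₁).
So n₁ = (1 + 1/k)·((z_{α/2} + z_β)/d)² = 1.500 × (2.484/0.39)².
n₁ = 1.500 × 40.57 = 60.9.
Round up: n₁ = 61, giving n₂ = 2 × 61 = 122.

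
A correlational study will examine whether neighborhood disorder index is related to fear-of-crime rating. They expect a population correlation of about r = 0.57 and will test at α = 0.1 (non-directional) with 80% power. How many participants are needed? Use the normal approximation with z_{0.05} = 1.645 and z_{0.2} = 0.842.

n = 18

Fisher's z: C = ½·ln((1+r)/(1−r)) = ½·ln(3.6512) = 0.6475.
n = ((z_{α/2} + z_β)/C)² + 3.
(1.645 + 0.842) / 0.6475 = 2.487 / 0.6475 = 3.841.
n = 3.841² + 3 = 14.75 + 3 = 17.8.
Round up.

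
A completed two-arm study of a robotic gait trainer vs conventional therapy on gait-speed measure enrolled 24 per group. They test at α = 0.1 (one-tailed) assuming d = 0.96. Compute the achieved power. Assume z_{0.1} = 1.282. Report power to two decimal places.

For two equal groups, power = Φ(d·√(n/2) − z_{α}).
d·√(n/2) = 0.96 × √(24/2) = 0.96 × 3.464 = 3.326.
z_β = 3.326 − 1.282 = 2.044.
Power = Φ(2.044) = 0.980.

power ≈ 0.98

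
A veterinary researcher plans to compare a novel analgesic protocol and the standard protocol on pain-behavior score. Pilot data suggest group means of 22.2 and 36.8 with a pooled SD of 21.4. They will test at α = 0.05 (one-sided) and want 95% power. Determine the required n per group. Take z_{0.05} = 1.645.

Cohen's d = |M₁ − M₂| / SD_pooled = |22.2 − 36.8| / 21.4 = 14.6 / 21.4 = 0.682.
For two independent groups with equal n: n = 2·((z_{α} + z_β) / d)².
z_{α} + z_β = 1.645 + 1.645 = 3.290.
n = 2 × (3.290 / 0.682)² = 2 × 4.824² = 2 × 23.27 = 46.5.
Round up to the next whole participant.

n = 47 per group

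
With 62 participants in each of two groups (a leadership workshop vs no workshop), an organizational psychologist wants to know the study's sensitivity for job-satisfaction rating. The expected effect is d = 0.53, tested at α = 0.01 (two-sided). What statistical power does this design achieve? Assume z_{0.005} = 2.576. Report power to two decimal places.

For two equal groups, power = Φ(d·√(n/2) − z_{α/2}).
d·√(n/2) = 0.53 × √(62/2) = 0.53 × 5.568 = 2.951.
z_β = 2.951 − 2.576 = 0.375.
Power = Φ(0.375) = 0.646.

power ≈ 0.65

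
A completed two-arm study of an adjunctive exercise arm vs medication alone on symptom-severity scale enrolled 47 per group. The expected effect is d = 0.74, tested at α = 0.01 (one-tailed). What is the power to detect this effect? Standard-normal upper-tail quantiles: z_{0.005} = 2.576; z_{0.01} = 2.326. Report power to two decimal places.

For two equal groups, power = Φ(d·√(n/2) − z_{α}).
d·√(n/2) = 0.74 × √(47/2) = 0.74 × 4.848 = 3.587.
z_β = 3.587 − 2.326 = 1.261.
Power = Φ(1.261) = 0.896.

power ≈ 0.90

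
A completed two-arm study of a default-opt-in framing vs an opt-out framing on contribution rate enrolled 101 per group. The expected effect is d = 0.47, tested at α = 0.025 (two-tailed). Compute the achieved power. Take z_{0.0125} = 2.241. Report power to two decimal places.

For two equal groups, power = Φ(d·√(n/2) − z_{α/2}).
d·√(n/2) = 0.47 × √(101/2) = 0.47 × 7.106 = 3.340.
z_β = 3.340 − 2.241 = 1.099.
Power = Φ(1.099) = 0.864.

power ≈ 0.86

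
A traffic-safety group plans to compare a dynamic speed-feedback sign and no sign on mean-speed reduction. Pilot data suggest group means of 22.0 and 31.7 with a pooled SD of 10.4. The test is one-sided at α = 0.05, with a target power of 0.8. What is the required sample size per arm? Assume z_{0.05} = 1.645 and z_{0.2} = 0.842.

n = 15 per group

Cohen's d = |M₁ − M₂| / SD_pooled = |22.0 − 31.7| / 10.4 = 9.7 / 10.4 = 0.933.
For two independent groups with equal n: n = 2·((z_{α} + z_β) / d)².
z_{α} + z_β = 1.645 + 0.842 = 2.487.
n = 2 × (2.487 / 0.933)² = 2 × 2.666² = 2 × 7.11 = 14.2.
Round up to the next whole participant.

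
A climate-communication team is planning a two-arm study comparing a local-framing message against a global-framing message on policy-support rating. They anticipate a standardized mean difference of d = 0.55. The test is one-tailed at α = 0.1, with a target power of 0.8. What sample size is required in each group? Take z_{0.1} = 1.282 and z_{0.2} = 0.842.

n = 30 per group

For two independent groups with equal n: n = 2·((z_{α} + z_β) / d)².
z_{α} + z_β = 1.282 + 0.842 = 2.124.
n = 2 × (2.124 / 0.55)² = 2 × 3.862² = 2 × 14.91 = 29.8.
Round up to the next whole participant.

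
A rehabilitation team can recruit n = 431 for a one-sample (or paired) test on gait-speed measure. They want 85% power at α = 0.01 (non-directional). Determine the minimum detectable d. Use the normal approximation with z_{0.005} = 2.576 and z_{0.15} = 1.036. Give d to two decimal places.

d_min ≈ 0.17

For a single sample (or paired design) of n = 431: d_min = (z_{α/2} + z_β)/√n.
z-sum = 2.576 + 1.036 = 3.612.
d_min = 3.612 / √431 = 3.612 / 20.761 = 0.174.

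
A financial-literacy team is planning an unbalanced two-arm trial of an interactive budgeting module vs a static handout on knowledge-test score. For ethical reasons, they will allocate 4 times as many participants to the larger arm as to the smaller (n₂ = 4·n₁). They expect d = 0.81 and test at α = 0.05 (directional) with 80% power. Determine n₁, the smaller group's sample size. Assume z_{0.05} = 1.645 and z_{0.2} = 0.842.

n₁ = 12

With allocation ratio k = n₂/n₁ = 4, Var(x̄₁−x̄₂) = σ²(1/n₁ + 1/(k·n₁)) = σ²·(k+1)/(k·n₁).
So n₁ = (1 + 1/k)·((z_{α} + z_β)/d)² = 1.250 × (2.487/0.81)².
n₁ = 1.250 × 9.43 = 11.8.
Round up: n₁ = 12, giving n₂ = 4 × 12 = 48.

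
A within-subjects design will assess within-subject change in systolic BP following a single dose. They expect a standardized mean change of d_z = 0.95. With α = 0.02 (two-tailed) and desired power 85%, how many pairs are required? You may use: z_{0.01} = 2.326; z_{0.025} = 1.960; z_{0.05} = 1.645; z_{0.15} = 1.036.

For a paired (one-sample on differences) test: n = ((z_{α/2} + z_β) / d)².
z_{α/2} + z_β = 2.326 + 1.036 = 3.362.
n = (3.362 / 0.95)² = 3.539² = 12.52.
Round up.

n = 13 pairs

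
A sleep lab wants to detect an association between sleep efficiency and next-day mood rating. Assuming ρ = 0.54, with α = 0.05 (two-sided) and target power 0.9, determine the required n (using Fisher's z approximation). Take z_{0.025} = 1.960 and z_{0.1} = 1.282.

n = 32

Fisher's z: C = ½·ln((1+r)/(1−r)) = ½·ln(3.3478) = 0.6042.
n = ((z_{α/2} + z_β)/C)² + 3.
(1.960 + 1.282) / 0.6042 = 3.242 / 0.6042 = 5.366.
n = 5.366² + 3 = 28.79 + 3 = 31.8.
Round up.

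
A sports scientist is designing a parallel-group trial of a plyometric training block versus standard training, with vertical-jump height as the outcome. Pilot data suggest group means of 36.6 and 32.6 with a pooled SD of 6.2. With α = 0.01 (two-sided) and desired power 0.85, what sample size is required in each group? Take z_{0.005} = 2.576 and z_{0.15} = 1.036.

n = 63 per group

Cohen's d = |M₁ − M₂| / SD_pooled = |36.6 − 32.6| / 6.2 = 4.0 / 6.2 = 0.645.
For two independent groups with equal n: n = 2·((z_{α/2} + z_β) / d)².
z_{α/2} + z_β = 2.576 + 1.036 = 3.612.
n = 2 × (3.612 / 0.645)² = 2 × 5.600² = 2 × 31.36 = 62.7.
Round up to the next whole participant.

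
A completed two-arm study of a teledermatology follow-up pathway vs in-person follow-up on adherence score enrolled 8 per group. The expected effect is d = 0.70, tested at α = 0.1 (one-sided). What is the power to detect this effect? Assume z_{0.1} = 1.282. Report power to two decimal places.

power ≈ 0.55

For two equal groups, power = Φ(d·√(n/2) − z_{α}).
d·√(n/2) = 0.70 × √(8/2) = 0.70 × 2.000 = 1.400.
z_β = 1.400 − 1.282 = 0.118.
Power = Φ(0.118) = 0.547.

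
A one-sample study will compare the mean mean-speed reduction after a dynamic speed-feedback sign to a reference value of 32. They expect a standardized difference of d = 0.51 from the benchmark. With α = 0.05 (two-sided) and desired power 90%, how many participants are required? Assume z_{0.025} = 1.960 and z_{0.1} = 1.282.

n = 41

For a one-sample test: n = ((z_{α/2} + z_β) / d)².
z_{α/2} + z_β = 1.960 + 1.282 = 3.242.
n = (3.242 / 0.51)² = 6.357² = 40.41.
Round up.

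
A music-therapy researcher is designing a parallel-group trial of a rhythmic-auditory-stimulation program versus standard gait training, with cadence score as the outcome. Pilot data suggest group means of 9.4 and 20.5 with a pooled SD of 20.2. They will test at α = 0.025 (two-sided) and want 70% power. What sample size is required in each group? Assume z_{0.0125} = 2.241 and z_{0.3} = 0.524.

n = 51 per group

Cohen's d = |M₁ − M₂| / SD_pooled = |9.4 − 20.5| / 20.2 = 11.1 / 20.2 = 0.550.
For two independent groups with equal n: n = 2·((z_{α/2} + z_β) / d)².
z_{α/2} + z_β = 2.241 + 0.524 = 2.765.
n = 2 × (2.765 / 0.550)² = 2 × 5.027² = 2 × 25.27 = 50.5.
Round up to the next whole participant.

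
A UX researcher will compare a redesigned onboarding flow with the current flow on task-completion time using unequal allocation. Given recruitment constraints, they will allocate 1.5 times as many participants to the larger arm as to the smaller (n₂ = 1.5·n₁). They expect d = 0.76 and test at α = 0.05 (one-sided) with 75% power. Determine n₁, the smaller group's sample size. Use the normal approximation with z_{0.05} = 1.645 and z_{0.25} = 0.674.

n₁ = 16

With allocation ratio k = n₂/n₁ = 1.5, Var(x̄₁−x̄₂) = σ²(1/n₁ + 1/(k·n₁)) = σ²·(k+1)/(k·n₁).
So n₁ = (1 + 1/k)·((z_{α} + z_β)/d)² = 1.667 × (2.319/0.76)².
n₁ = 1.667 × 9.31 = 15.5.
Round up: n₁ = 16, giving n₂ = 1.5 × 16 = 24.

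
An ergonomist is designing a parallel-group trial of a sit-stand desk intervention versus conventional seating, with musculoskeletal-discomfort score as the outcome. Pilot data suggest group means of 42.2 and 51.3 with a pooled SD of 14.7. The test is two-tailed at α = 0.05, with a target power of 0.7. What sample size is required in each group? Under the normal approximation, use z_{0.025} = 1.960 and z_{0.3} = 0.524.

n = 33 per group

Cohen's d = |M₁ − M₂| / SD_pooled = |42.2 − 51.3| / 14.7 = 9.1 / 14.7 = 0.619.
For two independent groups with equal n: n = 2·((z_{α/2} + z_β) / d)².
z_{α/2} + z_β = 1.960 + 0.524 = 2.484.
n = 2 × (2.484 / 0.619)² = 2 × 4.013² = 2 × 16.10 = 32.2.
Round up to the next whole participant.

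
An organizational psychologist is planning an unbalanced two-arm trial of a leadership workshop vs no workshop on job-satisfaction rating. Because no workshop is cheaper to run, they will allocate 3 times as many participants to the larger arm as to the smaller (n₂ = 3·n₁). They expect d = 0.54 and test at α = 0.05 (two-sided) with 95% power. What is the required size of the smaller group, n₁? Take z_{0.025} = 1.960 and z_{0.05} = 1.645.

With allocation ratio k = n₂/n₁ = 3, Var(x̄₁−x̄₂) = σ²(1/n₁ + 1/(k·n₁)) = σ²·(k+1)/(k·n₁).
So n₁ = (1 + 1/k)·((z_{α/2} + z_β)/d)² = 1.333 × (3.605/0.54)².
n₁ = 1.333 × 44.57 = 59.4.
Round up: n₁ = 60, giving n₂ = 3 × 60 = 180.

n₁ = 60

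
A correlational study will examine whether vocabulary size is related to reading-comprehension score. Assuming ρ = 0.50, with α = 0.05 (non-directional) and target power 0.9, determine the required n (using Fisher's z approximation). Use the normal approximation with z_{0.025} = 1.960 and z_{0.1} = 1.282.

Fisher's z: C = ½·ln((1+r)/(1−r)) = ½·ln(3.0000) = 0.5493.
n = ((z_{α/2} + z_β)/C)² + 3.
(1.960 + 1.282) / 0.5493 = 3.242 / 0.5493 = 5.902.
n = 5.902² + 3 = 34.83 + 3 = 37.8.
Round up.

n = 38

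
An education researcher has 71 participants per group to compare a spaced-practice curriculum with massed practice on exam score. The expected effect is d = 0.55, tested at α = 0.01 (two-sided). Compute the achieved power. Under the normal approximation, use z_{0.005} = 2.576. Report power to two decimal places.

For two equal groups, power = Φ(d·√(n/2) − z_{α/2}).
d·√(n/2) = 0.55 × √(71/2) = 0.55 × 5.958 = 3.277.
z_β = 3.277 − 2.576 = 0.701.
Power = Φ(0.701) = 0.758.

power ≈ 0.76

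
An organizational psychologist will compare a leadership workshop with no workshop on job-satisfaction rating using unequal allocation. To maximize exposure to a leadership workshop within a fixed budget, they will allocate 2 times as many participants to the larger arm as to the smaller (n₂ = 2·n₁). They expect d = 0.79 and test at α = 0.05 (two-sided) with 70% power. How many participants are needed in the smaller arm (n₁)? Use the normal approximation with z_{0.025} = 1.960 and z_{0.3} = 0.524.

n₁ = 15

With allocation ratio k = n₂/n₁ = 2, Var(x̄₁−x̄₂) = σ²(1/n₁ + 1/(k·n₁)) = σ²·(k+1)/(k·n₁).
So n₁ = (1 + 1/k)·((z_{α/2} + z_β)/d)² = 1.500 × (2.484/0.79)².
n₁ = 1.500 × 9.89 = 14.8.
Round up: n₁ = 15, giving n₂ = 2 × 15 = 30.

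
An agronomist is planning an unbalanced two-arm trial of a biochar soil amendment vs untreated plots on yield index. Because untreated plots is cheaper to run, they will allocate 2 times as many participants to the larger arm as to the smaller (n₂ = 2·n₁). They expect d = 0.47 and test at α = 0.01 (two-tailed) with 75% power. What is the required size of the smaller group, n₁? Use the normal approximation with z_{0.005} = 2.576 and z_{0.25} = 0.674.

With allocation ratio k = n₂/n₁ = 2, Var(x̄₁−x̄₂) = σ²(1/n₁ + 1/(k·n₁)) = σ²·(k+1)/(k·n₁).
So n₁ = (1 + 1/k)·((z_{α/2} + z_β)/d)² = 1.500 × (3.250/0.47)².
n₁ = 1.500 × 47.82 = 71.7.
Round up: n₁ = 72, giving n₂ = 2 × 72 = 144.

n₁ = 72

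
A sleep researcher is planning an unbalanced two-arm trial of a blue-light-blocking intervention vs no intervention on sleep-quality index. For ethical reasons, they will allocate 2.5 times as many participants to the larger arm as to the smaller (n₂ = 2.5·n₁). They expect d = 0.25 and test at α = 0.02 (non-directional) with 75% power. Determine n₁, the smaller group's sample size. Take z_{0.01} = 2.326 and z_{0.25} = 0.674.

With allocation ratio k = n₂/n₁ = 2.5, Var(x̄₁−x̄₂) = σ²(1/n₁ + 1/(k·n₁)) = σ²·(k+1)/(k·n₁).
So n₁ = (1 + 1/k)·((z_{α/2} + z_β)/d)² = 1.400 × (3.000/0.25)².
n₁ = 1.400 × 144.00 = 201.6.
Round up: n₁ = 202, giving n₂ = 2.5 × 202 = 505.

n₁ = 202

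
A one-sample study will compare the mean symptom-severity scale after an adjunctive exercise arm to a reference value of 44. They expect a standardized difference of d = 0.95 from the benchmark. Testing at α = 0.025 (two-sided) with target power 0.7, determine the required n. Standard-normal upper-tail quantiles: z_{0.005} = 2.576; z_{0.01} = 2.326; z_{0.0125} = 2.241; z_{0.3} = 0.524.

n = 9

For a one-sample test: n = ((z_{α/2} + z_β) / d)².
z_{α/2} + z_β = 2.241 + 0.524 = 2.765.
n = (2.765 / 0.95)² = 2.911² = 8.47.
Round up.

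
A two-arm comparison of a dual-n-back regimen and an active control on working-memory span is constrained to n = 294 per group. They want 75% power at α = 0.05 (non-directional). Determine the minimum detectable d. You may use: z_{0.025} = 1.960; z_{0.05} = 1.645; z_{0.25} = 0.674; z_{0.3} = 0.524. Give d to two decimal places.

d_min ≈ 0.22

For two independent groups of n = 294 each: d_min = (z_{α/2} + z_β)·√(2/n).
z-sum = 1.960 + 0.674 = 2.634.
d_min = 2.634 × √(2/294) = 2.634 × 0.0825 = 0.217.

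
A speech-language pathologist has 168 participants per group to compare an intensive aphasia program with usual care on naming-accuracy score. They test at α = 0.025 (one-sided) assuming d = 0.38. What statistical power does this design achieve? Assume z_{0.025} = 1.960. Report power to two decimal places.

power ≈ 0.94

For two equal groups, power = Φ(d·√(n/2) − z_{α}).
d·√(n/2) = 0.38 × √(168/2) = 0.38 × 9.165 = 3.483.
z_β = 3.483 − 1.960 = 1.523.
Power = Φ(1.523) = 0.936.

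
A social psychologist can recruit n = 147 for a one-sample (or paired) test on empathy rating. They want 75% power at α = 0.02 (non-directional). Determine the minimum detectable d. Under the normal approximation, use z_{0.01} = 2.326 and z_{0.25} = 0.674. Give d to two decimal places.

d_min ≈ 0.25

For a single sample (or paired design) of n = 147: d_min = (z_{α/2} + z_β)/√n.
z-sum = 2.326 + 0.674 = 3.000.
d_min = 3.000 / √147 = 3.000 / 12.124 = 0.247.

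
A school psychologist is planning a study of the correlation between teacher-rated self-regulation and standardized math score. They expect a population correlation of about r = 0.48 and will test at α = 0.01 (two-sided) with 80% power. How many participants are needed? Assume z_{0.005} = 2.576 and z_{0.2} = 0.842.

n = 46

Fisher's z: C = ½·ln((1+r)/(1−r)) = ½·ln(2.8462) = 0.5230.
n = ((z_{α/2} + z_β)/C)² + 3.
(2.576 + 0.842) / 0.5230 = 3.418 / 0.5230 = 6.535.
n = 6.535² + 3 = 42.71 + 3 = 45.7.
Round up.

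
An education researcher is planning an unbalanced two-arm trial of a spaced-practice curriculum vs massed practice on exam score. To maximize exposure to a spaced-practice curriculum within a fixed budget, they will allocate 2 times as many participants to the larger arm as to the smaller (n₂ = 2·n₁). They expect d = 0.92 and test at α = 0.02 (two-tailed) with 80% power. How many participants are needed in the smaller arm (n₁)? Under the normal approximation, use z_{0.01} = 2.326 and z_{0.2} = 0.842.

n₁ = 18

With allocation ratio k = n₂/n₁ = 2, Var(x̄₁−x̄₂) = σ²(1/n₁ + 1/(k·n₁)) = σ²·(k+1)/(k·n₁).
So n₁ = (1 + 1/k)·((z_{α/2} + z_β)/d)² = 1.500 × (3.168/0.92)².
n₁ = 1.500 × 11.86 = 17.8.
Round up: n₁ = 18, giving n₂ = 2 × 18 = 36.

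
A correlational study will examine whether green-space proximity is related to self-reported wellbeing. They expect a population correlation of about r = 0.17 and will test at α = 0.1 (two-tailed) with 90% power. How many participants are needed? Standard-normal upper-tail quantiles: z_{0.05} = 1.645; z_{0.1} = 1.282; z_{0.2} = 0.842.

Fisher's z: C = ½·ln((1+r)/(1−r)) = ½·ln(1.4096) = 0.1717.
n = ((z_{α/2} + z_β)/C)² + 3.
(1.645 + 1.282) / 0.1717 = 2.927 / 0.1717 = 17.047.
n = 17.047² + 3 = 290.61 + 3 = 293.6.
Round up.

n = 294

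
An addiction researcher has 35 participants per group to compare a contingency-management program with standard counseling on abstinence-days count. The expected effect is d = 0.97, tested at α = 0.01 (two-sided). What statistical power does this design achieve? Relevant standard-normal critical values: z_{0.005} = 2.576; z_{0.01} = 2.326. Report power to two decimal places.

power ≈ 0.93

For two equal groups, power = Φ(d·√(n/2) − z_{α/2}).
d·√(n/2) = 0.97 × √(35/2) = 0.97 × 4.183 = 4.058.
z_β = 4.058 − 2.576 = 1.482.
Power = Φ(1.482) = 0.931.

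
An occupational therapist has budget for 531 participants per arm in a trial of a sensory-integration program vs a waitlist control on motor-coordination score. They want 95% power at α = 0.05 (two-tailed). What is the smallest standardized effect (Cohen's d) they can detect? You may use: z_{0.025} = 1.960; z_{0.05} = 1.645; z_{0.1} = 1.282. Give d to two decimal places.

d_min ≈ 0.22

For two independent groups of n = 531 each: d_min = (z_{α/2} + z_β)·√(2/n).
z-sum = 1.960 + 1.645 = 3.605.
d_min = 3.605 × √(2/531) = 3.605 × 0.0614 = 0.221.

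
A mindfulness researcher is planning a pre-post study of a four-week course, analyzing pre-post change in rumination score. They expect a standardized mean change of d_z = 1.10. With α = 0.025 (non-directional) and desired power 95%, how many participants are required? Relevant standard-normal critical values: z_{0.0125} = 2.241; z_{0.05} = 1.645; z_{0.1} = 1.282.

n = 13 pairs

For a paired (one-sample on differences) test: n = ((z_{α/2} + z_β) / d)².
z_{α/2} + z_β = 2.241 + 1.645 = 3.886.
n = (3.886 / 1.10)² = 3.533² = 12.48.
Round up.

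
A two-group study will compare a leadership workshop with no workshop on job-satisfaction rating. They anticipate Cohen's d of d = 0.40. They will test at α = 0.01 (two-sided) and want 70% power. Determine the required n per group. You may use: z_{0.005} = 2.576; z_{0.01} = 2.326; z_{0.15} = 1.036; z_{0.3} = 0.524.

For two independent groups with equal n: n = 2·((z_{α/2} + z_β) / d)².
z_{α/2} + z_β = 2.576 + 0.524 = 3.100.
n = 2 × (3.100 / 0.40)² = 2 × 7.750² = 2 × 60.06 = 120.1.
Round up to the next whole participant.

n = 121 per group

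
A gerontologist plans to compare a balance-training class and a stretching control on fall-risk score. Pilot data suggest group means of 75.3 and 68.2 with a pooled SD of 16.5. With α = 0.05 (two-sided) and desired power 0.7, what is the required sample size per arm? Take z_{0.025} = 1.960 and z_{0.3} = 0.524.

Cohen's d = |M₁ − M₂| / SD_pooled = |75.3 − 68.2| / 16.5 = 7.1 / 16.5 = 0.430.
For two independent groups with equal n: n = 2·((z_{α/2} + z_β) / d)².
z_{α/2} + z_β = 1.960 + 0.524 = 2.484.
n = 2 × (2.484 / 0.430)² = 2 × 5.777² = 2 × 33.37 = 66.7.
Round up to the next whole participant.

n = 67 per group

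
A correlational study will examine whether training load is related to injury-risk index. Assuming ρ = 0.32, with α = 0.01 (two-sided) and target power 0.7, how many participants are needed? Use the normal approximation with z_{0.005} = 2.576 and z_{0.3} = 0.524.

Fisher's z: C = ½·ln((1+r)/(1−r)) = ½·ln(1.9412) = 0.3316.
n = ((z_{α/2} + z_β)/C)² + 3.
(2.576 + 0.524) / 0.3316 = 3.100 / 0.3316 = 9.349.
n = 9.349² + 3 = 87.40 + 3 = 90.4.
Round up.

n = 91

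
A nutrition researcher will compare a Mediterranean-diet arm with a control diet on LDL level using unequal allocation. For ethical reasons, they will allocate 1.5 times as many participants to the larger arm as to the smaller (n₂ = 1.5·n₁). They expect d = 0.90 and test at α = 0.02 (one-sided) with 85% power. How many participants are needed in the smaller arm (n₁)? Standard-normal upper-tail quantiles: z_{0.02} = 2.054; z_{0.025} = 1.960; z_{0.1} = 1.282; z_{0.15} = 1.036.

n₁ = 20

With allocation ratio k = n₂/n₁ = 1.5, Var(x̄₁−x̄₂) = σ²(1/n₁ + 1/(k·n₁)) = σ²·(k+1)/(k·n₁).
So n₁ = (1 + 1/k)·((z_{α} + z_β)/d)² = 1.667 × (3.090/0.90)².
n₁ = 1.667 × 11.79 = 19.6.
Round up: n₁ = 20, giving n₂ = 1.5 × 20 = 30.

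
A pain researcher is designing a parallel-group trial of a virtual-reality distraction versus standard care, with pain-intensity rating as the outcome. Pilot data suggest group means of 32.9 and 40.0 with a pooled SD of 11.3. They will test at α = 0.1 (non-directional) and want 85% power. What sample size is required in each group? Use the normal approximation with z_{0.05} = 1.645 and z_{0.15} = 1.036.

Cohen's d = |M₁ − M₂| / SD_pooled = |32.9 − 40.0| / 11.3 = 7.1 / 11.3 = 0.628.
For two independent groups with equal n: n = 2·((z_{α/2} + z_β) / d)².
z_{α/2} + z_β = 1.645 + 1.036 = 2.681.
n = 2 × (2.681 / 0.628)² = 2 × 4.269² = 2 × 18.23 = 36.5.
Round up to the next whole participant.

n = 37 per group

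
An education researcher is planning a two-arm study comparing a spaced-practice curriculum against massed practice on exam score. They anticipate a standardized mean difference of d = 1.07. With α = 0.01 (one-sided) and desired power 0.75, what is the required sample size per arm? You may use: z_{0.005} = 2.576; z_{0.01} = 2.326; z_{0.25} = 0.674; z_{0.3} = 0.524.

For two independent groups with equal n: n = 2·((z_{α} + z_β) / d)².
z_{α} + z_β = 2.326 + 0.674 = 3.000.
n = 2 × (3.000 / 1.07)² = 2 × 2.804² = 2 × 7.86 = 15.7.
Round up to the next whole participant.

n = 16 per group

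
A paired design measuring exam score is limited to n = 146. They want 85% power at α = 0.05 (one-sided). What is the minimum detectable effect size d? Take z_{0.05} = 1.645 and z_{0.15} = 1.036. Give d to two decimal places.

d_min ≈ 0.22

For a single sample (or paired design) of n = 146: d_min = (z_{α} + z_β)/√n.
z-sum = 1.645 + 1.036 = 2.681.
d_min = 2.681 / √146 = 2.681 / 12.083 = 0.222.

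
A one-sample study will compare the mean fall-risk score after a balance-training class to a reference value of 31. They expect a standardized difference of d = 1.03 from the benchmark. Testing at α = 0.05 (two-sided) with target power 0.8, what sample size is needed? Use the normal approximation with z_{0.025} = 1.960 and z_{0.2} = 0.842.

For a one-sample test: n = ((z_{α/2} + z_β) / d)².
z_{α/2} + z_β = 1.960 + 0.842 = 2.802.
n = (2.802 / 1.03)² = 2.720² = 7.40.
Round up.

n = 8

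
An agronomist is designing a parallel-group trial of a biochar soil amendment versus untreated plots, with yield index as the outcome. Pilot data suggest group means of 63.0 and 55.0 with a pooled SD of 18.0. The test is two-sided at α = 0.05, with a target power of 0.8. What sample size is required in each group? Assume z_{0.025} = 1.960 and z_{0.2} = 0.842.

Cohen's d = |M₁ − M₂| / SD_pooled = |63.0 − 55.0| / 18.0 = 8.0 / 18.0 = 0.444.
For two independent groups with equal n: n = 2·((z_{α/2} + z_β) / d)².
z_{α/2} + z_β = 1.960 + 0.842 = 2.802.
n = 2 × (2.802 / 0.444)² = 2 × 6.311² = 2 × 39.83 = 79.7.
Round up to the next whole participant.

n = 80 per group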